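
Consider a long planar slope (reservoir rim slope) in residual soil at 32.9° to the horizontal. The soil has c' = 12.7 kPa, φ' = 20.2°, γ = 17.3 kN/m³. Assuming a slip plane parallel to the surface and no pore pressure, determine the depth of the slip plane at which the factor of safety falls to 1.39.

z = 1.96 m

Setting FS = 1.39 in FS = [c' + γz cos²β tanφ'] / [γz sinβ cosβ] and solving for z:
z = c' / [γ cosβ (FS·sinβ − cosβ·tanφ')]
  = 12.7 / [17.3·cos32.9°·(1.39·sin32.9° − cos32.9°·tan20.2°)]
  = 12.7 / [17.3·0.8396·(1.39·0.5432 − 0.8396·0.3679)]
  = 12.7 / 6.4797 = 1.960 m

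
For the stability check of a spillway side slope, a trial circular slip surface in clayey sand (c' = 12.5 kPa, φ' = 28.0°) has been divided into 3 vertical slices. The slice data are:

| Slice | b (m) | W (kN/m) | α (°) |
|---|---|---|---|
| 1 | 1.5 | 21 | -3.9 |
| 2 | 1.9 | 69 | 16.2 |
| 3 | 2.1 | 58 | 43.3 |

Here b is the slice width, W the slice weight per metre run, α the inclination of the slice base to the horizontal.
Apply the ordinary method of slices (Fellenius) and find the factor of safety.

Ordinary method of slices: FS = Σ[c'·Δl_i + (W_i cosα_i)·tanφ'] / Σ W_i sinα_i, with Δl_i = b_i / cosα_i.
Slice 1: Δl = 1.5/cos(-3.9°) = 1.503 m; N'_1 = 21·cos(-3.9°) = 21.0; c'Δl = 18.79; W sinα = -1.4
Slice 2: Δl = 1.9/cos16.2° = 1.979 m; N'_2 = 69·cos16.2° = 66.3; c'Δl = 24.73; W sinα = 19.3
Slice 3: Δl = 2.1/cos43.3° = 2.886 m; N'_3 = 58·cos43.3° = 42.2; c'Δl = 36.07; W sinα = 39.8
Σc'Δl = 79.6 kN/m; ΣN' = 129.4 kN/m; ΣW sinα = 57.6 kN/m
Resisting = 79.6 + 129.4·tan28.0° = 79.6 + 68.8 = 148.4 kN/m
FS = 148.4 / 57.6 = 2.577

FS = 2.58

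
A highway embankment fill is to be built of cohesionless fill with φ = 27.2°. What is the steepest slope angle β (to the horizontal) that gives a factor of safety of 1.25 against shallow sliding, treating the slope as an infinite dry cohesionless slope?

β = 22.3°

For an infinite dry cohesionless slope FS = tanφ/tanβ, so tanβ = tanφ / FS.
tanβ = tan27.2° / 1.25 = 0.5139 / 1.25 = 0.4111
β = arctan(0.4111) = 22.35°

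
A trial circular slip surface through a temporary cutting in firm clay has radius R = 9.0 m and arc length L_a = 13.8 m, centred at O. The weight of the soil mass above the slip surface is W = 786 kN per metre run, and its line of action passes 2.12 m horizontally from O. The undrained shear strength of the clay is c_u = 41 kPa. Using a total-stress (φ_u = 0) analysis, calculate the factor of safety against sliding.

FS = 3.06

Taking moments about the centre O, the resisting moment is provided by the undrained shear strength acting along the arc:
M_R = c_u·L_a·R = 41·13.80·9.0 = 5092.2 kN·m/m
M_D = W·d = 786·2.12 = 1666.3 kN·m/m
FS = M_R / M_D = 5092.2 / 1666.3 = 3.056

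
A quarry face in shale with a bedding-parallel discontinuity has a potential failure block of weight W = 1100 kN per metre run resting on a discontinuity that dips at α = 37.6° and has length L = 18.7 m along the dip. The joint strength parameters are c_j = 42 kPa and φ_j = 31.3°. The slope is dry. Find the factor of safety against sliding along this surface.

Resolving the block weight along and normal to the plane and applying the Mohr–Coulomb strength on the joint:
N' = W cosα = 1100·cos37.6° = 871.5 kN/m
Driving force T = W sinα = 1100·sin37.6° = 671.2 kN/m
Resisting force R = c_j·L + N'·tanφ_j = 42·18.7 + 871.5·tan31.3° = 785.4 + 529.9 = 1315.3 kN/m
FS = R / T = 1315.3 / 671.2 = 1.960

FS = 1.96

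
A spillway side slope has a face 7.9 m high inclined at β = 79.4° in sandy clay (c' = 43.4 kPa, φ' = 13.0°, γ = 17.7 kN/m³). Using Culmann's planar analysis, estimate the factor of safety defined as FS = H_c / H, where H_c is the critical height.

FS = 1.98

H_c = (4c'/γ) · sinβ cosφ' / [1 − cos(β − φ')]
    = (4·43.4/17.7) · sin79.4°·cos13.0° / [1 − cos66.4°]
    = 9.808 · 0.9577 / 0.5997 = 15.66 m
FS = H_c / H = 15.66 / 7.9 = 1.983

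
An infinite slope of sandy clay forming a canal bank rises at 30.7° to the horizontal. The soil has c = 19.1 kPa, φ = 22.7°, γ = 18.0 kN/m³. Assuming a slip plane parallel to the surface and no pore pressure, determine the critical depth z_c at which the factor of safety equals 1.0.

Setting FS = 1.00 in FS = [c + γz cos²β tanφ] / [γz sinβ cosβ] and solving for z:
z = c / [γ cosβ (FS·sinβ − cosβ·tanφ)]
  = 19.1 / [18.0·cos30.7°·(1.00·sin30.7° − cos30.7°·tan22.7°)]
  = 19.1 / [18.0·0.8599·(1.00·0.5105 − 0.8599·0.4183)]
  = 19.1 / 2.3349 = 8.180 m

z_c = 8.18 m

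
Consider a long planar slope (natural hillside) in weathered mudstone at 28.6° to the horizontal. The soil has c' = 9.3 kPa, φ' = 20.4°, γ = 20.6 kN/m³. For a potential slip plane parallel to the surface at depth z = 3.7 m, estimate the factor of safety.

For an infinite slope with a slip plane parallel to the surface (no pore pressure): FS = [c' + γz cos²β tanφ'] / [γz sinβ cosβ].
γz = 20.6·3.7 = 76.22 kN/m²
Numerator = 9.3 + 76.22·cos²28.6°·tan20.4° = 9.3 + 76.22·0.7709·0.3719 = 31.151 kPa
Denominator = 76.22·sin28.6°·cos28.6° = 76.22·0.4787·0.8780 = 32.034 kPa
FS = 31.151 / 32.034 = 0.972

FS = 0.97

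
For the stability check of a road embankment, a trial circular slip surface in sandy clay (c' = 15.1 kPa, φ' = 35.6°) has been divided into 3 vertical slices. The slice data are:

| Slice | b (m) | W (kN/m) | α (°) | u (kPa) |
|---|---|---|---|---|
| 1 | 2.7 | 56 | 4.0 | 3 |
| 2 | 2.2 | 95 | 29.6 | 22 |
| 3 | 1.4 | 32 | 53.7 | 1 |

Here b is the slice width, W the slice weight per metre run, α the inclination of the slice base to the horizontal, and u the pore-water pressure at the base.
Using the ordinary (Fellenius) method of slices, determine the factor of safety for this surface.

Ordinary method of slices: FS = Σ[c'·Δl_i + (W_i cosα_i − u_i·Δl_i)·tanφ'] / Σ W_i sinα_i, with Δl_i = b_i / cosα_i.
Slice 1: Δl = 2.7/cos4.0° = 2.707 m; N'_1 = 56·cos4.0° − 3·2.707 = 47.7; c'Δl = 40.87; W sinα = 3.9
Slice 2: Δl = 2.2/cos29.6° = 2.530 m; N'_2 = 95·cos29.6° − 22·2.530 = 26.9; c'Δl = 38.21; W sinα = 46.9
Slice 3: Δl = 1.4/cos53.7° = 2.365 m; N'_3 = 32·cos53.7° − 1·2.365 = 16.6; c'Δl = 35.71; W sinα = 25.8
Σc'Δl = 114.8 kN/m; ΣN' = 91.3 kN/m; ΣW sinα = 76.6 kN/m
Resisting = 114.8 + 91.3·tan35.6° = 114.8 + 65.3 = 180.1 kN/m
FS = 180.1 / 76.6 = 2.351

FS = 2.35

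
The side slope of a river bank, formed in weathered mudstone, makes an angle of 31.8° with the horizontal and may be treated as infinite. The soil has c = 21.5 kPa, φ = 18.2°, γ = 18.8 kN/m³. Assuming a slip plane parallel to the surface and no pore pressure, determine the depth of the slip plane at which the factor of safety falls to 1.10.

Setting FS = 1.10 in FS = [c + γz cos²β tanφ] / [γz sinβ cosβ] and solving for z:
z = c / [γ cosβ (FS·sinβ − cosβ·tanφ)]
  = 21.5 / [18.8·cos31.8°·(1.10·sin31.8° − cos31.8°·tan18.2°)]
  = 21.5 / [18.8·0.8499·(1.10·0.5270 − 0.8499·0.3288)]
  = 21.5 / 4.7969 = 4.482 m

z = 4.48 m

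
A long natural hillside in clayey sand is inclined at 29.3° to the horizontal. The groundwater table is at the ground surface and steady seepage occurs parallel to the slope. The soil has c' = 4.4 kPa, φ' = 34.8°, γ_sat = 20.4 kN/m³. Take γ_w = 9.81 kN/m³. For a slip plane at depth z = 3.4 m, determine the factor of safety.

FS = 0.79

With seepage parallel to the slope and the water table at the surface, the effective normal stress on the slip plane uses the buoyant unit weight γ' = γ_sat − γ_w while the driving shear stress uses γ_sat:
FS = [c' + γ' z cos²β tanφ'] / [γ_sat z sinβ cosβ]
γ' = 20.4 − 9.81 = 10.59 kN/m³
Numerator = 4.4 + 10.59·3.4·cos²29.3°·tan34.8° = 4.4 + 10.59·3.4·0.7605·0.6950 = 23.431 kPa
Denominator = 20.4·3.4·sin29.3°·cos29.3° = 20.4·3.4·0.4894·0.8721 = 29.601 kPa
FS = 23.431 / 29.601 = 0.792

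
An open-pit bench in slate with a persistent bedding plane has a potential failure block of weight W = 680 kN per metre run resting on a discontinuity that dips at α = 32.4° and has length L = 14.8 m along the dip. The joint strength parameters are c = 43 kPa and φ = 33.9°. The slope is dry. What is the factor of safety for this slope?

Resolving the block weight along and normal to the plane and applying the Mohr–Coulomb strength on the joint:
N' = W cosα = 680·cos32.4° = 574.1 kN/m
Driving force T = W sinα = 680·sin32.4° = 364.4 kN/m
Resisting force R = c·L + N'·tanφ = 43·14.8 + 574.1·tan33.9° = 636.4 + 385.8 = 1022.2 kN/m
FS = R / T = 1022.2 / 364.4 = 2.805

FS = 2.81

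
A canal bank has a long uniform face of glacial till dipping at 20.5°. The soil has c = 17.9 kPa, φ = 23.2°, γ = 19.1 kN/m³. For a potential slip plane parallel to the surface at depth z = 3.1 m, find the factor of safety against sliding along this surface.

FS = 2.07

For an infinite slope with a slip plane parallel to the surface (no pore pressure): FS = [c + γz cos²β tanφ] / [γz sinβ cosβ].
γz = 19.1·3.1 = 59.21 kN/m²
Numerator = 17.9 + 59.21·cos²20.5°·tan23.2° = 17.9 + 59.21·0.8774·0.4286 = 40.165 kPa
Denominator = 59.21·sin20.5°·cos20.5° = 59.21·0.3502·0.9367 = 19.423 kPa
FS = 40.165 / 19.423 = 2.068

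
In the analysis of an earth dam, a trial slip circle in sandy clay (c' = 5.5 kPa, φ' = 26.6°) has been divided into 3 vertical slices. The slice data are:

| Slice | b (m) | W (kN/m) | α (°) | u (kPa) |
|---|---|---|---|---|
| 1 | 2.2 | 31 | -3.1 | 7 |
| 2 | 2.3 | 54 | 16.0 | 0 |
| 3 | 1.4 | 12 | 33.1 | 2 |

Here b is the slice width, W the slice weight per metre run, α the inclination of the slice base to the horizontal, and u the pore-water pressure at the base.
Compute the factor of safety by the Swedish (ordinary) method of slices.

Ordinary method of slices: FS = Σ[c'·Δl_i + (W_i cosα_i − u_i·Δl_i)·tanφ'] / Σ W_i sinα_i, with Δl_i = b_i / cosα_i.
Slice 1: Δl = 2.2/cos(-3.1°) = 2.203 m; N'_1 = 31·cos(-3.1°) − 7·2.203 = 15.5; c'Δl = 12.12; W sinα = -1.7
Slice 2: Δl = 2.3/cos16.0° = 2.393 m; N'_2 = 54·cos16.0° − 0·2.393 = 51.9; c'Δl = 13.16; W sinα = 14.9
Slice 3: Δl = 1.4/cos33.1° = 1.671 m; N'_3 = 12·cos33.1° − 2·1.671 = 6.7; c'Δl = 9.19; W sinα = 6.6
Σc'Δl = 34.5 kN/m; ΣN' = 74.2 kN/m; ΣW sinα = 19.8 kN/m
Resisting = 34.5 + 74.2·tan26.6° = 34.5 + 37.1 = 71.6 kN/m
FS = 71.6 / 19.8 = 3.623

FS = 3.62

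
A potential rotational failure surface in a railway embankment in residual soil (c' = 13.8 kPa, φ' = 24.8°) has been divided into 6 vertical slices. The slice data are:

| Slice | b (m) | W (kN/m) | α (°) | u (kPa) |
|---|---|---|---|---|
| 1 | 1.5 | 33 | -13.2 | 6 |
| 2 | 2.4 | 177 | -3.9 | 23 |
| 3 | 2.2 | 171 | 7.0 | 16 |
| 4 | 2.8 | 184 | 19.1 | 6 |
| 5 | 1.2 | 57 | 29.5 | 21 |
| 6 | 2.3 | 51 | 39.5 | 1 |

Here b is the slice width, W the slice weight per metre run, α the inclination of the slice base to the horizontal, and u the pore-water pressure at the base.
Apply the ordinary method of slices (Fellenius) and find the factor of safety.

FS = 3.39

Ordinary method of slices: FS = Σ[c'·Δl_i + (W_i cosα_i − u_i·Δl_i)·tanφ'] / Σ W_i sinα_i, with Δl_i = b_i / cosα_i.
Slice 1: Δl = 1.5/cos(-13.2°) = 1.541 m; N'_1 = 33·cos(-13.2°) − 6·1.541 = 22.9; c'Δl = 21.26; W sinα = -7.5
Slice 2: Δl = 2.4/cos(-3.9°) = 2.406 m; N'_2 = 177·cos(-3.9°) − 23·2.406 = 121.3; c'Δl = 33.20; W sinα = -12.0
Slice 3: Δl = 2.2/cos7.0° = 2.217 m; N'_3 = 171·cos7.0° − 16·2.217 = 134.3; c'Δl = 30.59; W sinα = 20.8
Slice 4: Δl = 2.8/cos19.1° = 2.963 m; N'_4 = 184·cos19.1° − 6·2.963 = 156.1; c'Δl = 40.89; W sinα = 60.2
Slice 5: Δl = 1.2/cos29.5° = 1.379 m; N'_5 = 57·cos29.5° − 21·1.379 = 20.7; c'Δl = 19.03; W sinα = 28.1
Slice 6: Δl = 2.3/cos39.5° = 2.981 m; N'_6 = 51·cos39.5° − 1·2.981 = 36.4; c'Δl = 41.13; W sinα = 32.4
Σc'Δl = 186.1 kN/m; ΣN' = 491.5 kN/m; ΣW sinα = 122.0 kN/m
Resisting = 186.1 + 491.5·tan24.8° = 186.1 + 227.1 = 413.2 kN/m
FS = 413.2 / 122.0 = 3.388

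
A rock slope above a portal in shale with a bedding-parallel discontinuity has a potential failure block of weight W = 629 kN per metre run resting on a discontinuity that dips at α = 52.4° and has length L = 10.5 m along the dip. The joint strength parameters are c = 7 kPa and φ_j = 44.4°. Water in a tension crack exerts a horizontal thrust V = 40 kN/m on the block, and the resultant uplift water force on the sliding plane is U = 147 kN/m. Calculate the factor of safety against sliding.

FS = 0.52

Resolving the block weight along and normal to the plane and applying the Mohr–Coulomb strength on the joint:
N' = W cosα − U − V sinα = 629·cos52.4° − 147 − 40·sin52.4° = 205.1 kN/m
Driving force T = W sinα + V cosα = 629·sin52.4° + 40·cos52.4° = 522.8 kN/m
Resisting force R = c·L + N'·tanφ_j = 7·10.5 + 205.1·tan44.4° = 73.5 + 200.8 = 274.3 kN/m
FS = R / T = 274.3 / 522.8 = 0.525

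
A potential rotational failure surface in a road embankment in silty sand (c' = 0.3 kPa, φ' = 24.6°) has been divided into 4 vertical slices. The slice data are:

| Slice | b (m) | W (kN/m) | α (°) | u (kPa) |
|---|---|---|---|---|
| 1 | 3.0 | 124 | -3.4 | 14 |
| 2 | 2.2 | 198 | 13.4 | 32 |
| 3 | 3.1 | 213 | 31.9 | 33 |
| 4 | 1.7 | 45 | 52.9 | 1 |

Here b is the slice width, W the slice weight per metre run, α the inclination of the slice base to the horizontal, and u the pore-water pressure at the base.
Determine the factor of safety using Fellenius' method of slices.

Ordinary method of slices: FS = Σ[c'·Δl_i + (W_i cosα_i − u_i·Δl_i)·tanφ'] / Σ W_i sinα_i, with Δl_i = b_i / cosα_i.
Slice 1: Δl = 3.0/cos(-3.4°) = 3.005 m; N'_1 = 124·cos(-3.4°) − 14·3.005 = 81.7; c'Δl = 0.90; W sinα = -7.4
Slice 2: Δl = 2.2/cos13.4° = 2.262 m; N'_2 = 198·cos13.4° − 32·2.262 = 120.2; c'Δl = 0.68; W sinα = 45.9
Slice 3: Δl = 3.1/cos31.9° = 3.651 m; N'_3 = 213·cos31.9° − 33·3.651 = 60.3; c'Δl = 1.10; W sinα = 112.6
Slice 4: Δl = 1.7/cos52.9° = 2.818 m; N'_4 = 45·cos52.9° − 1·2.818 = 24.3; c'Δl = 0.85; W sinα = 35.9
Σc'Δl = 3.5 kN/m; ΣN' = 286.6 kN/m; ΣW sinα = 187.0 kN/m
Resisting = 3.5 + 286.6·tan24.6° = 3.5 + 131.2 = 134.7 kN/m
FS = 134.7 / 187.0 = 0.721

FS = 0.72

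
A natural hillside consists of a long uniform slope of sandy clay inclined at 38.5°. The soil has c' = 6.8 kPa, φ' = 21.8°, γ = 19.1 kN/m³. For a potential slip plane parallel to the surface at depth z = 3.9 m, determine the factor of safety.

FS = 0.69

For an infinite slope with a slip plane parallel to the surface (no pore pressure): FS = [c' + γz cos²β tanφ'] / [γz sinβ cosβ].
γz = 19.1·3.9 = 74.49 kN/m²
Numerator = 6.8 + 74.49·cos²38.5°·tan21.8° = 6.8 + 74.49·0.6125·0.4000 = 25.048 kPa
Denominator = 74.49·sin38.5°·cos38.5° = 74.49·0.6225·0.7826 = 36.290 kPa
FS = 25.048 / 36.290 = 0.690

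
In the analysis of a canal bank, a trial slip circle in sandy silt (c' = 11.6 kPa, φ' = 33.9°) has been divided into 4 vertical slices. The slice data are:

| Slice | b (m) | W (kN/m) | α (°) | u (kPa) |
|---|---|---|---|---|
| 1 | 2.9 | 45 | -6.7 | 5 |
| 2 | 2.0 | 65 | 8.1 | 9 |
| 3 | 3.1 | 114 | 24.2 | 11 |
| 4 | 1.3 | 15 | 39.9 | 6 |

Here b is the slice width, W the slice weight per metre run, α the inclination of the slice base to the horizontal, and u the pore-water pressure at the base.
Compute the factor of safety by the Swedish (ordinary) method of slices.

Ordinary method of slices: FS = Σ[c'·Δl_i + (W_i cosα_i − u_i·Δl_i)·tanφ'] / Σ W_i sinα_i, with Δl_i = b_i / cosα_i.
Slice 1: Δl = 2.9/cos(-6.7°) = 2.920 m; N'_1 = 45·cos(-6.7°) − 5·2.920 = 30.1; c'Δl = 33.87; W sinα = -5.3
Slice 2: Δl = 2.0/cos8.1° = 2.020 m; N'_2 = 65·cos8.1° − 9·2.020 = 46.2; c'Δl = 23.43; W sinα = 9.2
Slice 3: Δl = 3.1/cos24.2° = 3.399 m; N'_3 = 114·cos24.2° − 11·3.399 = 66.6; c'Δl = 39.42; W sinα = 46.7
Slice 4: Δl = 1.3/cos39.9° = 1.695 m; N'_4 = 15·cos39.9° − 6·1.695 = 1.3; c'Δl = 19.66; W sinα = 9.6
Σc'Δl = 116.4 kN/m; ΣN' = 144.2 kN/m; ΣW sinα = 60.3 kN/m
Resisting = 116.4 + 144.2·tan33.9° = 116.4 + 96.9 = 213.3 kN/m
FS = 213.3 / 60.3 = 3.539

FS = 3.54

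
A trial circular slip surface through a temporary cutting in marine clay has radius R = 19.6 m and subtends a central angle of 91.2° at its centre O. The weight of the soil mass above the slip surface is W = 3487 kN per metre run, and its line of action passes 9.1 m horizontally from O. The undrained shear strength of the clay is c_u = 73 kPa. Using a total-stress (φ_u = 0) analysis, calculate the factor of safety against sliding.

FS = 1.41

Taking moments about the centre O, the resisting moment is provided by the undrained shear strength acting along the arc:
Arc length L_a = R·θ = 19.6·(91.2°·π/180) = 19.6·1.5917 = 31.20 m
M_R = c_u·L_a·R = 73·31.20·19.6 = 44638.3 kN·m/m
M_D = W·d = 3487·9.1 = 31731.7 kN·m/m
FS = M_R / M_D = 44638.3 / 31731.7 = 1.407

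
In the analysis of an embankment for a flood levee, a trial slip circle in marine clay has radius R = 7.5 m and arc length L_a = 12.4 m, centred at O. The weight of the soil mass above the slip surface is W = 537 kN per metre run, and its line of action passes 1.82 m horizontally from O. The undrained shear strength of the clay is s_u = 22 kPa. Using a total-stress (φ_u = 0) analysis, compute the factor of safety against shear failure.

Taking moments about the centre O, the resisting moment is provided by the undrained shear strength acting along the arc:
M_R = s_u·L_a·R = 22·12.40·7.5 = 2046.0 kN·m/m
M_D = W·d = 537·1.82 = 977.3 kN·m/m
FS = M_R / M_D = 2046.0 / 977.3 = 2.093

FS = 2.09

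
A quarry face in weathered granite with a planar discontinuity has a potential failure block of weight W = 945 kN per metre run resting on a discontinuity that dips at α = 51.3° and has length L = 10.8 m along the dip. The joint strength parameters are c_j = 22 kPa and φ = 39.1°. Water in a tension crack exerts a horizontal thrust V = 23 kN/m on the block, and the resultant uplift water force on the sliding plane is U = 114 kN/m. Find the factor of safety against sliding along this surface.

Resolving the block weight along and normal to the plane and applying the Mohr–Coulomb strength on the joint:
N' = W cosα − U − V sinα = 945·cos51.3° − 114 − 23·sin51.3° = 458.9 kN/m
Driving force T = W sinα + V cosα = 945·sin51.3° + 23·cos51.3° = 751.9 kN/m
Resisting force R = c_j·L + N'·tanφ = 22·10.8 + 458.9·tan39.1° = 237.6 + 372.9 = 610.5 kN/m
FS = R / T = 610.5 / 751.9 = 0.812

FS = 0.81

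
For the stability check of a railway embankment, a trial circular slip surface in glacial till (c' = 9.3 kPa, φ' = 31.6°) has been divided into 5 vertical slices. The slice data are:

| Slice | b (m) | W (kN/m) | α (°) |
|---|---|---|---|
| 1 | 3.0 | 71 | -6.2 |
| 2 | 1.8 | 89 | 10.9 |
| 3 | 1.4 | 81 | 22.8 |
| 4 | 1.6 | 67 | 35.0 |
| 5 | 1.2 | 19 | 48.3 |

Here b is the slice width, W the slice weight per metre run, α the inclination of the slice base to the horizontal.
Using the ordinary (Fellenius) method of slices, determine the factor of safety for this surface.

Ordinary method of slices: FS = Σ[c'·Δl_i + (W_i cosα_i)·tanφ'] / Σ W_i sinα_i, with Δl_i = b_i / cosα_i.
Slice 1: Δl = 3.0/cos(-6.2°) = 3.018 m; N'_1 = 71·cos(-6.2°) = 70.6; c'Δl = 28.06; W sinα = -7.7
Slice 2: Δl = 1.8/cos10.9° = 1.833 m; N'_2 = 89·cos10.9° = 87.4; c'Δl = 17.05; W sinα = 16.8
Slice 3: Δl = 1.4/cos22.8° = 1.519 m; N'_3 = 81·cos22.8° = 74.7; c'Δl = 14.12; W sinα = 31.4
Slice 4: Δl = 1.6/cos35.0° = 1.953 m; N'_4 = 67·cos35.0° = 54.9; c'Δl = 18.17; W sinα = 38.4
Slice 5: Δl = 1.2/cos48.3° = 1.804 m; N'_5 = 19·cos48.3° = 12.6; c'Δl = 16.78; W sinα = 14.2
Σc'Δl = 94.2 kN/m; ΣN' = 300.2 kN/m; ΣW sinα = 93.2 kN/m
Resisting = 94.2 + 300.2·tan31.6° = 94.2 + 184.7 = 278.8 kN/m
FS = 278.8 / 93.2 = 2.993

FS = 2.99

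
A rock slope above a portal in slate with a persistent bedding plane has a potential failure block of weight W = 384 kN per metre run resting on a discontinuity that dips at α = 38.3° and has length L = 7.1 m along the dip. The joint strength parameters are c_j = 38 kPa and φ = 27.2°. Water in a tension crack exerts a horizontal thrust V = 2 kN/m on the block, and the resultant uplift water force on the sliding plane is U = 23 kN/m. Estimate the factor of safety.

FS = 1.72

Resolving the block weight along and normal to the plane and applying the Mohr–Coulomb strength on the joint:
N' = W cosα − U − V sinα = 384·cos38.3° − 23 − 2·sin38.3° = 277.1 kN/m
Driving force T = W sinα + V cosα = 384·sin38.3° + 2·cos38.3° = 239.6 kN/m
Resisting force R = c_j·L + N'·tanφ = 38·7.1 + 277.1·tan27.2° = 269.8 + 142.4 = 412.2 kN/m
FS = R / T = 412.2 / 239.6 = 1.721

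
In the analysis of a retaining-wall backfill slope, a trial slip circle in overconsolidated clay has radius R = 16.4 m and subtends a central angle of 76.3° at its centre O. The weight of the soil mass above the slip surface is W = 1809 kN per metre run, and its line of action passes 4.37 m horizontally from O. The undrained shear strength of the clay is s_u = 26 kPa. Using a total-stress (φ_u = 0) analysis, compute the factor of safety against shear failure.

FS = 1.18

Taking moments about the centre O, the resisting moment is provided by the undrained shear strength acting along the arc:
Arc length L_a = R·θ = 16.4·(76.3°·π/180) = 16.4·1.3317 = 21.84 m
M_R = s_u·L_a·R = 26·21.84·16.4 = 9312.4 kN·m/m
M_D = W·d = 1809·4.37 = 7905.3 kN·m/m
FS = M_R / M_D = 9312.4 / 7905.3 = 1.178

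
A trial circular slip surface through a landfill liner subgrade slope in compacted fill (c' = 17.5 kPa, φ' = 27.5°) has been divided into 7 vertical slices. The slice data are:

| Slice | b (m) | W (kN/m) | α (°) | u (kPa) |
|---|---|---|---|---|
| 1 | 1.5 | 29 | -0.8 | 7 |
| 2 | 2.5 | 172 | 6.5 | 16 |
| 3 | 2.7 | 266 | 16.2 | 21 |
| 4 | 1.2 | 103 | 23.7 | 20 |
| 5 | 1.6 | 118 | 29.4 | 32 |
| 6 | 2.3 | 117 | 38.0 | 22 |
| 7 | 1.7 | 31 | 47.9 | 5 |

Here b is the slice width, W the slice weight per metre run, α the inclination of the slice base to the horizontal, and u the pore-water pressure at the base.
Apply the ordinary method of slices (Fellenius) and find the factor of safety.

FS = 1.83

Ordinary method of slices: FS = Σ[c'·Δl_i + (W_i cosα_i − u_i·Δl_i)·tanφ'] / Σ W_i sinα_i, with Δl_i = b_i / cosα_i.
Slice 1: Δl = 1.5/cos(-0.8°) = 1.500 m; N'_1 = 29·cos(-0.8°) − 7·1.500 = 18.5; c'Δl = 26.25; W sinα = -0.4
Slice 2: Δl = 2.5/cos6.5° = 2.516 m; N'_2 = 172·cos6.5° − 16·2.516 = 130.6; c'Δl = 44.03; W sinα = 19.5
Slice 3: Δl = 2.7/cos16.2° = 2.812 m; N'_3 = 266·cos16.2° − 21·2.812 = 196.4; c'Δl = 49.20; W sinα = 74.2
Slice 4: Δl = 1.2/cos23.7° = 1.311 m; N'_4 = 103·cos23.7° − 20·1.311 = 68.1; c'Δl = 22.93; W sinα = 41.4
Slice 5: Δl = 1.6/cos29.4° = 1.837 m; N'_5 = 118·cos29.4° − 32·1.837 = 44.0; c'Δl = 32.14; W sinα = 57.9
Slice 6: Δl = 2.3/cos38.0° = 2.919 m; N'_6 = 117·cos38.0° − 22·2.919 = 28.0; c'Δl = 51.08; W sinα = 72.0
Slice 7: Δl = 1.7/cos47.9° = 2.536 m; N'_7 = 31·cos47.9° − 5·2.536 = 8.1; c'Δl = 44.37; W sinα = 23.0
Σc'Δl = 270.0 kN/m; ΣN' = 493.8 kN/m; ΣW sinα = 287.6 kN/m
Resisting = 270.0 + 493.8·tan27.5° = 270.0 + 257.0 = 527.0 kN/m
FS = 527.0 / 287.6 = 1.832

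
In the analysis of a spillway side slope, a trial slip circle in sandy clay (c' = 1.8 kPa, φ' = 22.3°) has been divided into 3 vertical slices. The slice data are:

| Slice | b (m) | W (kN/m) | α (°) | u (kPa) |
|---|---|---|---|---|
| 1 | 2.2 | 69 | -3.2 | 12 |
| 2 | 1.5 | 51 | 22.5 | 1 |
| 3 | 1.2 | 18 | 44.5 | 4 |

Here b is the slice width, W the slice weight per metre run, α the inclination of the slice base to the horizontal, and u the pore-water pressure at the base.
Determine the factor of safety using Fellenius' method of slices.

Ordinary method of slices: FS = Σ[c'·Δl_i + (W_i cosα_i − u_i·Δl_i)·tanφ'] / Σ W_i sinα_i, with Δl_i = b_i / cosα_i.
Slice 1: Δl = 2.2/cos(-3.2°) = 2.203 m; N'_1 = 69·cos(-3.2°) − 12·2.203 = 42.5; c'Δl = 3.97; W sinα = -3.9
Slice 2: Δl = 1.5/cos22.5° = 1.624 m; N'_2 = 51·cos22.5° − 1·1.624 = 45.5; c'Δl = 2.92; W sinα = 19.5
Slice 3: Δl = 1.2/cos44.5° = 1.682 m; N'_3 = 18·cos44.5° − 4·1.682 = 6.1; c'Δl = 3.03; W sinα = 12.6
Σc'Δl = 9.9 kN/m; ΣN' = 94.1 kN/m; ΣW sinα = 28.3 kN/m
Resisting = 9.9 + 94.1·tan22.3° = 9.9 + 38.6 = 48.5 kN/m
FS = 48.5 / 28.3 = 1.715

FS = 1.71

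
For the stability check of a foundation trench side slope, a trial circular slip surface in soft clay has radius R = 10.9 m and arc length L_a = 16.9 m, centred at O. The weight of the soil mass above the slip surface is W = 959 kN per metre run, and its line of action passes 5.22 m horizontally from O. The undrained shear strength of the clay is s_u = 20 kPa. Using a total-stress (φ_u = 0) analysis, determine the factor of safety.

Taking moments about the centre O, the resisting moment is provided by the undrained shear strength acting along the arc:
M_R = s_u·L_a·R = 20·16.90·10.9 = 3684.2 kN·m/m
M_D = W·d = 959·5.22 = 5006.0 kN·m/m
FS = M_R / M_D = 3684.2 / 5006.0 = 0.736

FS = 0.74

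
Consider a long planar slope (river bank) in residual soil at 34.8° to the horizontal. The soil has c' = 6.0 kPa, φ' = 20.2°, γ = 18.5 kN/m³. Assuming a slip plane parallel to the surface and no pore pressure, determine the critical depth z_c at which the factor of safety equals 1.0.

Setting FS = 1.00 in FS = [c' + γz cos²β tanφ'] / [γz sinβ cosβ] and solving for z:
z = c' / [γ cosβ (FS·sinβ − cosβ·tanφ')]
  = 6.0 / [18.5·cos34.8°·(1.00·sin34.8° − cos34.8°·tan20.2°)]
  = 6.0 / [18.5·0.8211·(1.00·0.5707 − 0.8211·0.3679)]
  = 6.0 / 4.0802 = 1.471 m

z_c = 1.47 m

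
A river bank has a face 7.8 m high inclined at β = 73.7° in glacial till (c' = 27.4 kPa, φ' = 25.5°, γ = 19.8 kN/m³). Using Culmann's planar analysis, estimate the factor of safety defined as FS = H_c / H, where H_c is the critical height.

H_c = (4c'/γ) · sinβ cosφ' / [1 − cos(β − φ')]
    = (4·27.4/19.8) · sin73.7°·cos25.5° / [1 − cos48.2°]
    = 5.535 · 0.8663 / 0.3335 = 14.38 m
FS = H_c / H = 14.38 / 7.8 = 1.844

FS = 1.84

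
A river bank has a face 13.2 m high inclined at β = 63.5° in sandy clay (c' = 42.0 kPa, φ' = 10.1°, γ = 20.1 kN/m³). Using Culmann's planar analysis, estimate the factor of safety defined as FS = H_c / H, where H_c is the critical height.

H_c = (4c'/γ) · sinβ cosφ' / [1 − cos(β − φ')]
    = (4·42.0/20.1) · sin63.5°·cos10.1° / [1 − cos53.4°]
    = 8.358 · 0.8811 / 0.4038 = 18.24 m
FS = H_c / H = 18.24 / 13.2 = 1.382

FS = 1.38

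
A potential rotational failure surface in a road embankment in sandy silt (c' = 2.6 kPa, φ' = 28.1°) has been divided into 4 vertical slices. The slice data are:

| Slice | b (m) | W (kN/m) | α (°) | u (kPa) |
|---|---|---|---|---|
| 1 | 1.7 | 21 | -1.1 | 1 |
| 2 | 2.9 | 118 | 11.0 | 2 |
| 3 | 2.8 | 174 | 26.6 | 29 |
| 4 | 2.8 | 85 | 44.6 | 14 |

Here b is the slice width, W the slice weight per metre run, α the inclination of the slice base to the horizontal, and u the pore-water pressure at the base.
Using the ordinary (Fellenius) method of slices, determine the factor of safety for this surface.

Ordinary method of slices: FS = Σ[c'·Δl_i + (W_i cosα_i − u_i·Δl_i)·tanφ'] / Σ W_i sinα_i, with Δl_i = b_i / cosα_i.
Slice 1: Δl = 1.7/cos(-1.1°) = 1.700 m; N'_1 = 21·cos(-1.1°) − 1·1.700 = 19.3; c'Δl = 4.42; W sinα = -0.4
Slice 2: Δl = 2.9/cos11.0° = 2.954 m; N'_2 = 118·cos11.0° − 2·2.954 = 109.9; c'Δl = 7.68; W sinα = 22.5
Slice 3: Δl = 2.8/cos26.6° = 3.131 m; N'_3 = 174·cos26.6° − 29·3.131 = 64.8; c'Δl = 8.14; W sinα = 77.9
Slice 4: Δl = 2.8/cos44.6° = 3.932 m; N'_4 = 85·cos44.6° − 14·3.932 = 5.5; c'Δl = 10.22; W sinα = 59.7
Σc'Δl = 30.5 kN/m; ΣN' = 199.5 kN/m; ΣW sinα = 159.7 kN/m
Resisting = 30.5 + 199.5·tan28.1° = 30.5 + 106.5 = 137.0 kN/m
FS = 137.0 / 159.7 = 0.858

FS = 0.86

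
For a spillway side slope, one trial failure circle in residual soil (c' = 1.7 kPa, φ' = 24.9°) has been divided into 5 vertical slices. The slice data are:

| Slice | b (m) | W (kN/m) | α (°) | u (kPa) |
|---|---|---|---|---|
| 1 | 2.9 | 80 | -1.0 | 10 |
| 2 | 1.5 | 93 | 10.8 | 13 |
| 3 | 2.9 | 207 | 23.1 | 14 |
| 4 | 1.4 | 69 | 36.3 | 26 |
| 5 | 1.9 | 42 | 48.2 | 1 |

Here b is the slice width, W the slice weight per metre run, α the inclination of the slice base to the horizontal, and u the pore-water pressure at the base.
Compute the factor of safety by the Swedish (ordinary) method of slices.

FS = 0.96

Ordinary method of slices: FS = Σ[c'·Δl_i + (W_i cosα_i − u_i·Δl_i)·tanφ'] / Σ W_i sinα_i, with Δl_i = b_i / cosα_i.
Slice 1: Δl = 2.9/cos(-1.0°) = 2.900 m; N'_1 = 80·cos(-1.0°) − 10·2.900 = 51.0; c'Δl = 4.93; W sinα = -1.4
Slice 2: Δl = 1.5/cos10.8° = 1.527 m; N'_2 = 93·cos10.8° − 13·1.527 = 71.5; c'Δl = 2.60; W sinα = 17.4
Slice 3: Δl = 2.9/cos23.1° = 3.153 m; N'_3 = 207·cos23.1° − 14·3.153 = 146.3; c'Δl = 5.36; W sinα = 81.2
Slice 4: Δl = 1.4/cos36.3° = 1.737 m; N'_4 = 69·cos36.3° − 26·1.737 = 10.4; c'Δl = 2.95; W sinα = 40.8
Slice 5: Δl = 1.9/cos48.2° = 2.851 m; N'_5 = 42·cos48.2° − 1·2.851 = 25.1; c'Δl = 4.85; W sinα = 31.3
Σc'Δl = 20.7 kN/m; ΣN' = 304.3 kN/m; ΣW sinα = 169.4 kN/m
Resisting = 20.7 + 304.3·tan24.9° = 20.7 + 141.3 = 162.0 kN/m
FS = 162.0 / 169.4 = 0.956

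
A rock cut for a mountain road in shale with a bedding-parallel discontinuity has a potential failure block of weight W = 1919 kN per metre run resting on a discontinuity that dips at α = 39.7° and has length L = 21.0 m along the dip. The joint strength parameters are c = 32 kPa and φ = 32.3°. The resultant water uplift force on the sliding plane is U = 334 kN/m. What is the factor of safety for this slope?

FS = 1.14

Resolving the block weight along and normal to the plane and applying the Mohr–Coulomb strength on the joint:
N' = W cosα − U = 1919·cos39.7° − 334 = 1142.5 kN/m
Driving force T = W sinα = 1919·sin39.7° = 1225.8 kN/m
Resisting force R = c·L + N'·tanφ = 32·21.0 + 1142.5·tan32.3° = 672.0 + 722.2 = 1394.2 kN/m
FS = R / T = 1394.2 / 1225.8 = 1.137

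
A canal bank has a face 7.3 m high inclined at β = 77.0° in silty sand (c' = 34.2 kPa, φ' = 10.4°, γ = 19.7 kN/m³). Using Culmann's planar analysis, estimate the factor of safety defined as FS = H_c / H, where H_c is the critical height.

FS = 1.51

H_c = (4c'/γ) · sinβ cosφ' / [1 − cos(β − φ')]
    = (4·34.2/19.7) · sin77.0°·cos10.4° / [1 − cos66.6°]
    = 6.944 · 0.9584 / 0.6029 = 11.04 m
FS = H_c / H = 11.04 / 7.3 = 1.512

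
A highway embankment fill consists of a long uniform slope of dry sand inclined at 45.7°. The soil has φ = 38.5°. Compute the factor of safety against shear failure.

For a dry cohesionless infinite slope the factor of safety is FS = tanφ / tanβ.
FS = tan38.5° / tan45.7° = 0.7954 / 1.0247 = 0.776

FS = 0.78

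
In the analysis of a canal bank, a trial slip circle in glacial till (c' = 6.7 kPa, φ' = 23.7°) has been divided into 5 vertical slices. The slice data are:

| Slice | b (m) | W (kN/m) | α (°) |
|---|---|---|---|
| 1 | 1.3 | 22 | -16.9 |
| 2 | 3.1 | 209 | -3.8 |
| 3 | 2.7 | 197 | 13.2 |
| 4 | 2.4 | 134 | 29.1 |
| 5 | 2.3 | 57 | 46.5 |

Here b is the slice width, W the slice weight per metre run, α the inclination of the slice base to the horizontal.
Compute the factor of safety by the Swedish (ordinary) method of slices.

FS = 2.61

Ordinary method of slices: FS = Σ[c'·Δl_i + (W_i cosα_i)·tanφ'] / Σ W_i sinα_i, with Δl_i = b_i / cosα_i.
Slice 1: Δl = 1.3/cos(-16.9°) = 1.359 m; N'_1 = 22·cos(-16.9°) = 21.0; c'Δl = 9.10; W sinα = -6.4
Slice 2: Δl = 3.1/cos(-3.8°) = 3.107 m; N'_2 = 209·cos(-3.8°) = 208.5; c'Δl = 20.82; W sinα = -13.9
Slice 3: Δl = 2.7/cos13.2° = 2.773 m; N'_3 = 197·cos13.2° = 191.8; c'Δl = 18.58; W sinα = 45.0
Slice 4: Δl = 2.4/cos29.1° = 2.747 m; N'_4 = 134·cos29.1° = 117.1; c'Δl = 18.40; W sinα = 65.2
Slice 5: Δl = 2.3/cos46.5° = 3.341 m; N'_5 = 57·cos46.5° = 39.2; c'Δl = 22.39; W sinα = 41.3
Σc'Δl = 89.3 kN/m; ΣN' = 577.7 kN/m; ΣW sinα = 131.3 kN/m
Resisting = 89.3 + 577.7·tan23.7° = 89.3 + 253.6 = 342.9 kN/m
FS = 342.9 / 131.3 = 2.612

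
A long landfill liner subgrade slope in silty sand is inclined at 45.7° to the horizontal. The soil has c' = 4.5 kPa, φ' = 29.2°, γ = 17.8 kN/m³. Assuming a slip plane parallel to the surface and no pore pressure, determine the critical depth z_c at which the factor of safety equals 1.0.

z_c = 1.11 m

Setting FS = 1.00 in FS = [c' + γz cos²β tanφ'] / [γz sinβ cosβ] and solving for z:
z = c' / [γ cosβ (FS·sinβ − cosβ·tanφ')]
  = 4.5 / [17.8·cos45.7°·(1.00·sin45.7° − cos45.7°·tan29.2°)]
  = 4.5 / [17.8·0.6984·(1.00·0.7157 − 0.6984·0.5589)]
  = 4.5 / 4.0448 = 1.113 m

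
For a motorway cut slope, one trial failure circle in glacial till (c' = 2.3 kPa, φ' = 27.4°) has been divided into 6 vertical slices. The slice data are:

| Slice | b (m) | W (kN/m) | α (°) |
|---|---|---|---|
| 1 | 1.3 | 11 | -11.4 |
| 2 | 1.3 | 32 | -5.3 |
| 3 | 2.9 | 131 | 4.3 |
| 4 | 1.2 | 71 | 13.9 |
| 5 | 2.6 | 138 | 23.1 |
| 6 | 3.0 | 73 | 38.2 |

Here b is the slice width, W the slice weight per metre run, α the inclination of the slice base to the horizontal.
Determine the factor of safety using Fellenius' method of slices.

Ordinary method of slices: FS = Σ[c'·Δl_i + (W_i cosα_i)·tanφ'] / Σ W_i sinα_i, with Δl_i = b_i / cosα_i.
Slice 1: Δl = 1.3/cos(-11.4°) = 1.326 m; N'_1 = 11·cos(-11.4°) = 10.8; c'Δl = 3.05; W sinα = -2.2
Slice 2: Δl = 1.3/cos(-5.3°) = 1.306 m; N'_2 = 32·cos(-5.3°) = 31.9; c'Δl = 3.00; W sinα = -3.0
Slice 3: Δl = 2.9/cos4.3° = 2.908 m; N'_3 = 131·cos4.3° = 130.6; c'Δl = 6.69; W sinα = 9.8
Slice 4: Δl = 1.2/cos13.9° = 1.236 m; N'_4 = 71·cos13.9° = 68.9; c'Δl = 2.84; W sinα = 17.1
Slice 5: Δl = 2.6/cos23.1° = 2.827 m; N'_5 = 138·cos23.1° = 126.9; c'Δl = 6.50; W sinα = 54.1
Slice 6: Δl = 3.0/cos38.2° = 3.817 m; N'_6 = 73·cos38.2° = 57.4; c'Δl = 8.78; W sinα = 45.1
Σc'Δl = 30.9 kN/m; ΣN' = 426.5 kN/m; ΣW sinα = 121.0 kN/m
Resisting = 30.9 + 426.5·tan27.4° = 30.9 + 221.1 = 251.9 kN/m
FS = 251.9 / 121.0 = 2.082

FS = 2.08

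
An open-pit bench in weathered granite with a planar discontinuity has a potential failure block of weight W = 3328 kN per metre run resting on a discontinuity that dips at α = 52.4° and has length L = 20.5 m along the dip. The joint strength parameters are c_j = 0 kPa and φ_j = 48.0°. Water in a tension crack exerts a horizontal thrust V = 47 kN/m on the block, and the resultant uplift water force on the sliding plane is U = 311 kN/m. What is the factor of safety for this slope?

Resolving the block weight along and normal to the plane and applying the Mohr–Coulomb strength on the joint:
N' = W cosα − U − V sinα = 3328·cos52.4° − 311 − 47·sin52.4° = 1682.3 kN/m
Driving force T = W sinα + V cosα = 3328·sin52.4° + 47·cos52.4° = 2665.4 kN/m
Resisting force R = c_j·L + N'·tanφ_j = 0·20.5 + 1682.3·tan48.0° = 0.0 + 1868.4 = 1868.4 kN/m
FS = R / T = 1868.4 / 2665.4 = 0.701

FS = 0.70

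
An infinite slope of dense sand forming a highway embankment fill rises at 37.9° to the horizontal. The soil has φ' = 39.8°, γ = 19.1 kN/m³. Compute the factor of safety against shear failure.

FS = 1.07

For a dry cohesionless infinite slope the factor of safety is FS = tanφ' / tanβ.
FS = tan39.8° / tan37.9° = 0.8332 / 0.7785 = 1.070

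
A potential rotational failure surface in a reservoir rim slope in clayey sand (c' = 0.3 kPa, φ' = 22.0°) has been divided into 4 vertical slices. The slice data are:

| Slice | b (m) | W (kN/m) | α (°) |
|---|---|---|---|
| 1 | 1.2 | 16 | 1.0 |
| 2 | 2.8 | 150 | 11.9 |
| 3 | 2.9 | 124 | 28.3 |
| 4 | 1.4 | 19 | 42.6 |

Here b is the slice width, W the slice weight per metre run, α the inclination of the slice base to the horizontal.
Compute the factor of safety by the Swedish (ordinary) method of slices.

FS = 1.15

Ordinary method of slices: FS = Σ[c'·Δl_i + (W_i cosα_i)·tanφ'] / Σ W_i sinα_i, with Δl_i = b_i / cosα_i.
Slice 1: Δl = 1.2/cos1.0° = 1.200 m; N'_1 = 16·cos1.0° = 16.0; c'Δl = 0.36; W sinα = 0.3
Slice 2: Δl = 2.8/cos11.9° = 2.861 m; N'_2 = 150·cos11.9° = 146.8; c'Δl = 0.86; W sinα = 30.9
Slice 3: Δl = 2.9/cos28.3° = 3.294 m; N'_3 = 124·cos28.3° = 109.2; c'Δl = 0.99; W sinα = 58.8
Slice 4: Δl = 1.4/cos42.6° = 1.902 m; N'_4 = 19·cos42.6° = 14.0; c'Δl = 0.57; W sinα = 12.9
Σc'Δl = 2.8 kN/m; ΣN' = 285.9 kN/m; ΣW sinα = 102.9 kN/m
Resisting = 2.8 + 285.9·tan22.0° = 2.8 + 115.5 = 118.3 kN/m
FS = 118.3 / 102.9 = 1.150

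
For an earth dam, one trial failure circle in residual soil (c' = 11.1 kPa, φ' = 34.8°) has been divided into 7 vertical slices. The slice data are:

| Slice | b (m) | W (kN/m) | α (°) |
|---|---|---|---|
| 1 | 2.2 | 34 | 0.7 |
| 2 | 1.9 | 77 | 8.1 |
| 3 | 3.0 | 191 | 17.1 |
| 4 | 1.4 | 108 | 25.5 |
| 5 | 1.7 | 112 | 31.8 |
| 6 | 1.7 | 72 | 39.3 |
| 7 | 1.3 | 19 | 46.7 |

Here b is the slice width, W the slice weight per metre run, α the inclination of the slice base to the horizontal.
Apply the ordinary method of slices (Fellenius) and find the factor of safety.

Ordinary method of slices: FS = Σ[c'·Δl_i + (W_i cosα_i)·tanφ'] / Σ W_i sinα_i, with Δl_i = b_i / cosα_i.
Slice 1: Δl = 2.2/cos0.7° = 2.200 m; N'_1 = 34·cos0.7° = 34.0; c'Δl = 24.42; W sinα = 0.4
Slice 2: Δl = 1.9/cos8.1° = 1.919 m; N'_2 = 77·cos8.1° = 76.2; c'Δl = 21.30; W sinα = 10.8
Slice 3: Δl = 3.0/cos17.1° = 3.139 m; N'_3 = 191·cos17.1° = 182.6; c'Δl = 34.84; W sinα = 56.2
Slice 4: Δl = 1.4/cos25.5° = 1.551 m; N'_4 = 108·cos25.5° = 97.5; c'Δl = 17.22; W sinα = 46.5
Slice 5: Δl = 1.7/cos31.8° = 2.000 m; N'_5 = 112·cos31.8° = 95.2; c'Δl = 22.20; W sinα = 59.0
Slice 6: Δl = 1.7/cos39.3° = 2.197 m; N'_6 = 72·cos39.3° = 55.7; c'Δl = 24.38; W sinα = 45.6
Slice 7: Δl = 1.3/cos46.7° = 1.896 m; N'_7 = 19·cos46.7° = 13.0; c'Δl = 21.04; W sinα = 13.8
Σc'Δl = 165.4 kN/m; ΣN' = 554.2 kN/m; ΣW sinα = 232.4 kN/m
Resisting = 165.4 + 554.2·tan34.8° = 165.4 + 385.2 = 550.6 kN/m
FS = 550.6 / 232.4 = 2.369

FS = 2.37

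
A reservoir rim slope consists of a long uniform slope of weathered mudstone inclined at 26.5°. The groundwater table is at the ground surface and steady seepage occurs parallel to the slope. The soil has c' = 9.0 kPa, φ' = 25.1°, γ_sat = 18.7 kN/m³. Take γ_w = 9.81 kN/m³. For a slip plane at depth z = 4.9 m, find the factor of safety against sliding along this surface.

With seepage parallel to the slope and the water table at the surface, the effective normal stress on the slip plane uses the buoyant unit weight γ' = γ_sat − γ_w while the driving shear stress uses γ_sat:
FS = [c' + γ' z cos²β tanφ'] / [γ_sat z sinβ cosβ]
γ' = 18.7 − 9.81 = 8.89 kN/m³
Numerator = 9.0 + 8.89·4.9·cos²26.5°·tan25.1° = 9.0 + 8.89·4.9·0.8009·0.4684 = 25.343 kPa
Denominator = 18.7·4.9·sin26.5°·cos26.5° = 18.7·4.9·0.4462·0.8949 = 36.589 kPa
FS = 25.343 / 36.589 = 0.693

FS = 0.69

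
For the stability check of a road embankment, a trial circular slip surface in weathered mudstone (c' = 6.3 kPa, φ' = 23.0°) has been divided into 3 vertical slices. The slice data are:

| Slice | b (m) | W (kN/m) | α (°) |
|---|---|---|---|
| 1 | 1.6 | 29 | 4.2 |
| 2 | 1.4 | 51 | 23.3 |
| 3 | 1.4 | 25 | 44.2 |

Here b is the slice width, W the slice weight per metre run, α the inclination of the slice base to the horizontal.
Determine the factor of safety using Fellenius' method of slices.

Ordinary method of slices: FS = Σ[c'·Δl_i + (W_i cosα_i)·tanφ'] / Σ W_i sinα_i, with Δl_i = b_i / cosα_i.
Slice 1: Δl = 1.6/cos4.2° = 1.604 m; N'_1 = 29·cos4.2° = 28.9; c'Δl = 10.11; W sinα = 2.1
Slice 2: Δl = 1.4/cos23.3° = 1.524 m; N'_2 = 51·cos23.3° = 46.8; c'Δl = 9.60; W sinα = 20.2
Slice 3: Δl = 1.4/cos44.2° = 1.953 m; N'_3 = 25·cos44.2° = 17.9; c'Δl = 12.30; W sinα = 17.4
Σc'Δl = 32.0 kN/m; ΣN' = 93.7 kN/m; ΣW sinα = 39.7 kN/m
Resisting = 32.0 + 93.7·tan23.0° = 32.0 + 39.8 = 71.8 kN/m
FS = 71.8 / 39.7 = 1.807

FS = 1.81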